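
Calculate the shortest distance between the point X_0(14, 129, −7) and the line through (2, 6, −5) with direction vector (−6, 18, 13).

Direction vector d = (−6, 18, 13).
AP = (12, 123, −2), and AP × d = (1635, −144, 954).
|AP × d|² = 3604077 and |d|² = 529, so the distance is √(3604077/529) = √6813 = 3√757.

3√757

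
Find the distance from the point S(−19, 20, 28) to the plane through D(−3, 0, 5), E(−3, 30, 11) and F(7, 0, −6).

14/15

DE = (0, 30, 6) and DF = (10, 0, −11), so a normal is n = DE × DF = (−330, 60, −300).
d = |(-330)·(-19) + 60·20 + (-300)·28 − (-510)| / √(108900 + 3600 + 90000) = |-420| / 450 = 14/15.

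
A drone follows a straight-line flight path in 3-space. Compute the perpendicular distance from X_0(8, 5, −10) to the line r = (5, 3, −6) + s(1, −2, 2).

2√5

Direction vector d = (1, −2, 2).
AP = (3, 2, −4), and AP × d = (−4, −10, −8).
|AP × d|² = 180 and |d|² = 9, so the distance is √(180/9) = √20 = 2√5.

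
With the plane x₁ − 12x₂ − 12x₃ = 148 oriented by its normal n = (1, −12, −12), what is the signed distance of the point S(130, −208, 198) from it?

n·S − 148 = 102.
|n| = 17, so the signed distance is 102/17 = 6.

6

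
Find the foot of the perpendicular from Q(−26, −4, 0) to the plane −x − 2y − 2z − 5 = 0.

n = (−1, −2, −2), |n|² = 9, and n·Q − 5 = 29.
t = 29/9, so the foot is Q − t·n = (−26, −4, 0) − (29/9)·(−1, −2, −2) = (−205/9, 22/9, 58/9).

(-205/9, 22/9, 58/9)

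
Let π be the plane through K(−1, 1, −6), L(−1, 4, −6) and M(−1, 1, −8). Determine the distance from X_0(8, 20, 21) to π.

9

KL = (0, 3, 0) and KM = (0, 0, −2), so a normal is n = KL × KM = (−6, 0, 0).
Then n·(8, 20, 21) − 6 = −54.
|n| = √(36 + 0 + 0) = 6, so the distance is |-54|/6 = 9.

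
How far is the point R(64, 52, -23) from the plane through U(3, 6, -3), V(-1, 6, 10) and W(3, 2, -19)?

23/21

UV = (-4, 0, 13) and UW = (0, -4, -16), so a normal is n = UV × UW = (52, -64, 16).
d = |52·64 + (-64)·52 + 16·(-23) − (-276)| / √(2704 + 4096 + 256) = |-92| / 84 = 23/21.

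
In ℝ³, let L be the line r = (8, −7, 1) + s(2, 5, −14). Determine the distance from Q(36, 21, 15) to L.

Direction vector d = (2, 5, −14).
AP = (28, 28, 14); AP·d = 0, |AP|² = 1764, |d|² = 225.
distance² = |AP|² − (AP·d)²/|d|² = 1764 − 0/225 = 1764, so the distance is 42.

42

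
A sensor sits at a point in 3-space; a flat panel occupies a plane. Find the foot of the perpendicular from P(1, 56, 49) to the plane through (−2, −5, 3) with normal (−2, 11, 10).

n = (−2, 11, 10), |n|² = 225, and n·P − (-21) = 1125.
t = 1125/225 = 5, so the foot is P − t·n = (1, 56, 49) − 5·(−2, 11, 10) = (11, 1, −1).

(11, 1, -1)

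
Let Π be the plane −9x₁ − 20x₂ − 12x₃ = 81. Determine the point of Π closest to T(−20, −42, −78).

n = (−9, −20, −12), |n|² = 625, and n·T − 81 = 1875.
t = 1875/625 = 3, so the foot is T − t·n = (−20, −42, −78) − 3·(−9, −20, −12) = (7, 18, −42).

(7, 18, -42)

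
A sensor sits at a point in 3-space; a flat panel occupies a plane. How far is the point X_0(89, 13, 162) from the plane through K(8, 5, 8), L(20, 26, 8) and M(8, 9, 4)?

9

KL = (12, 21, 0) and KM = (0, 4, -4), so a normal is n = KL × KM = (-84, 48, 48).
Then n·(89, 13, 162) - (-48) = 972.
|n| = √(7056 + 2304 + 2304) = 108, so the distance is |972|/108 = 9.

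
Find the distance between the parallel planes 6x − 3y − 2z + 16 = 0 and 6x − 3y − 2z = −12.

4/7

Both planes have normal n = (6, −3, −2), |n| = 7. Any point on the first plane is at distance |(-12) − (-16)|/|n| = 4/7 from the second.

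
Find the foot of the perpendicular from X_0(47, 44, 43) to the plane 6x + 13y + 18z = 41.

(29, 5, -11)

The perpendicular from X_0 has direction n = (6, 13, 18): r = (47, 44, 43) + t(6, 13, 18).
Substitute into the plane: n·(X_0 + tn) = 41 gives 1628 + 529t = 41, so t = -3.
Foot = (47, 44, 43) + (-3)·(6, 13, 18) = (29, 5, -11).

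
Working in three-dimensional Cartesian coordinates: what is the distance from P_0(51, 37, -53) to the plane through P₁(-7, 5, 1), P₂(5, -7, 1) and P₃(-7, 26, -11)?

P₁P₂ = (12, -12, 0) and P₁P₃ = (0, 21, -12), so a normal is n = P₁P₂ × P₁P₃ = (144, 144, 252).
n = (144, 144, 252); n·P − (-36) = -648; |n| = 324; distance = 648/324 = 2.

2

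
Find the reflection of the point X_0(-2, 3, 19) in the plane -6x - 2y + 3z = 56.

n = (-6, -2, 3), |n|² = 49, n·X_0 − 56 = 7, so t = 7/49 = 1/7.
Foot F = X_0 − (1/7)·n = (-8/7, 23/7, 130/7); the reflection is 2F − X_0 = (-2/7, 25/7, 127/7).

(-2/7, 25/7, 127/7)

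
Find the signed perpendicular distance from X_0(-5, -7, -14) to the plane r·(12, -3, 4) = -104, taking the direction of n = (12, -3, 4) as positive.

9/13

n·X_0 − (-104) = 9.
|n| = 13, so the signed distance is 9/13.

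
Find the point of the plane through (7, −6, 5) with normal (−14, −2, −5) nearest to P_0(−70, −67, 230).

(-196/3, -199/3, 695/3)

n = (−14, −2, −5), |n|² = 225, and n·P_0 − (-111) = 75.
t = 75/225 = 1/3, so the foot is P_0 − t·n = (−70, −67, 230) − (1/3)·(−14, −2, −5) = (−196/3, −199/3, 695/3).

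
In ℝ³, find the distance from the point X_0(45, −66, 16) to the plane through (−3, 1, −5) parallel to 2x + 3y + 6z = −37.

Parallel planes share the normal n = (2, 3, 6); since (−3, 1, −5) lies on the plane, its equation is 2x + 3y + 6z = -33.
d = |2·45 + 3·(-66) + 6·16 − (-33)| / √(4 + 9 + 36) = |21| / 7 = 3.

3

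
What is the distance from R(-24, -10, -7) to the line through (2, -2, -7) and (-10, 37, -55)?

2√185

A direction vector is d = (-12, 39, -48).
AP = (-26, -8, 0), and AP × d = (384, -1248, -1110).
|AP × d|² = 2937060 and |d|² = 3969, so the distance is √(2937060/3969) = √740 = 2√185.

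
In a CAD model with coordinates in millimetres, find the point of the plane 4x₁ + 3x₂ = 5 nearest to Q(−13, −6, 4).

The perpendicular from Q has direction n = (4, 3, 0): r = (−13, −6, 4) + λ(4, 3, 0).
Substitute into the plane: n·(Q + λn) = 5 gives -70 + 25λ = 5, so λ = 3.
Foot = (−13, −6, 4) + 3·(4, 3, 0) = (−1, 3, 4).

(-1, 3, 4)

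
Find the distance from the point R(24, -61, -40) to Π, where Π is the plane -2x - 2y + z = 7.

9

Normal vector n = (-2, -2, 1), and n·(24, -61, -40) - 7 = 27.
|n| = √(4 + 4 + 1) = 3, so the distance is |27|/3 = 9.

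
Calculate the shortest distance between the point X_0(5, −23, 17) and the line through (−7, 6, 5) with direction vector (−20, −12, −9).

√1129

Direction vector d = (−20, −12, −9).
AP = (12, −29, 12); AP·d = 0, |AP|² = 1129, |d|² = 625.
distance² = |AP|² − (AP·d)²/|d|² = 1129 − 0/625 = 1129, so the distance is √1129.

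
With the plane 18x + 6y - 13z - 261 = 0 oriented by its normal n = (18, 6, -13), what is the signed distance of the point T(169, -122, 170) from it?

n·T − 261 = -161.
|n| = 23, so the signed distance is -161/23 = -7.

-7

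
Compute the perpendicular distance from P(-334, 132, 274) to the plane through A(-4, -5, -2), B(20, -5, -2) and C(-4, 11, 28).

9

AB = (24, 0, 0) and AC = (0, 16, 30), so a normal is n = AB × AC = (0, -720, 384).
Then n·(-334, 132, 274) - 2832 = 7344.
|n| = √(0 + 518400 + 147456) = 816, so the distance is |7344|/816 = 9.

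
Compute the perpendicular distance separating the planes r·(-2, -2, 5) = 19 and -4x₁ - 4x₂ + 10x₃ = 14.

12/√33

Divide the second equation by 2 to match normals: -2x₁ - 2x₂ + 5x₃ = 7.
With common normal n = (-2, -2, 5) (|n| = √33), the distance is |19 − 7|/|n| = 12/√33.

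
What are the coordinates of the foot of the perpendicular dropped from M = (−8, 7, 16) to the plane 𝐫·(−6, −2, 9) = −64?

n = (−6, −2, 9), |n|² = 121, and n·M − (-64) = 242.
t = 242/121 = 2, so the foot is M − t·n = (−8, 7, 16) − 2·(−6, −2, 9) = (4, 11, −2).

(4, 11, -2)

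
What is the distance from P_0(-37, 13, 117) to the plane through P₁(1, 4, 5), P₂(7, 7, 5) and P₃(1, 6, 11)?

8

P₁P₂ = (6, 3, 0) and P₁P₃ = (0, 2, 6), so a normal is n = P₁P₂ × P₁P₃ = (18, -36, 12).
d = |18·(-37) + (-36)·13 + 12·117 − (-66)| / √(324 + 1296 + 144) = |336| / 42 = 8.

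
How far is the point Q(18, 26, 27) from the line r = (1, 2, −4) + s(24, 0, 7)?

√1201

Direction vector d = (24, 0, 7).
AP = (17, 24, 31), and AP × d = (168, 625, −576).
|AP × d|² = 750625 and |d|² = 625, so the distance is √(750625/625) = √1201.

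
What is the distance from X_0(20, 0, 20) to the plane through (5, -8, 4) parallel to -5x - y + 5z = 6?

√51/17

Parallel planes share the normal n = (-5, -1, 5); since (5, -8, 4) lies on the plane, its equation is -5x - y + 5z = 3.
n = (-5, -1, 5); n·P − 3 = -3; |n| = √51; distance = 3/√51 = √51/17.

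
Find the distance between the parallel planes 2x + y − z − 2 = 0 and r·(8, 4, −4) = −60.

Divide the second equation by 4 to match normals: 2x + y − z = -15.
Both planes have normal n = (2, 1, −1), |n| = √6. Any point on the first plane is at distance |(-15) − 2|/|n| = 17/√6 from the second.

17√6/6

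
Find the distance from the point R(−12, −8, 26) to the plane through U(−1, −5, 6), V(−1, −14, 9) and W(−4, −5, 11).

UV = (0, −9, 3) and UW = (−3, 0, 5), so a normal is n = UV × UW = (−45, −9, −27).
n = (−45, −9, −27); n·P − (-72) = -18; |n| = 9√35; distance = 18/(9√35) = 2√35/35.

2√35/35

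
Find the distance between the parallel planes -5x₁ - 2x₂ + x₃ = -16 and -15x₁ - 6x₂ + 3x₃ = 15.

Divide the second equation by 3 to match normals: -5x₁ - 2x₂ + x₃ = 5.
Both planes have normal n = (-5, -2, 1), |n| = √30. Any point on the first plane is at distance |5 − (-16)|/|n| = 21/√30 = 7√30/10 from the second.

7√30/10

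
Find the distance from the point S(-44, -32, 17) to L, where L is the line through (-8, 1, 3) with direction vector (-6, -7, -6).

Direction vector d = (-6, -7, -6).
AP = (-36, -33, 14), and AP × d = (296, -300, 54).
|AP × d|² = 180532 and |d|² = 121, so the distance is √(180532/121) = √1492 = 2√373.

2√373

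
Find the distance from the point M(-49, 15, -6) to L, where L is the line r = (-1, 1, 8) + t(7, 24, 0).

2√674

Direction vector d = (7, 24, 0).
AP = (-48, 14, -14); AP·d = 0, |AP|² = 2696, |d|² = 625.
distance² = |AP|² − (AP·d)²/|d|² = 2696 − 0/625 = 2696, so the distance is 2√674.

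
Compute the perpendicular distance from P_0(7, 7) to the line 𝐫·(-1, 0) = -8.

1

d = |(-1)·7 + 0·7 − (-8)| / √(1 + 0) = |1|/1 = 1.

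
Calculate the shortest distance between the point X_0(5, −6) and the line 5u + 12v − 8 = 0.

55/13

d = |5·5 + 12·(-6) − 8| / √(25 + 144) = |-55|/13 = 55/13.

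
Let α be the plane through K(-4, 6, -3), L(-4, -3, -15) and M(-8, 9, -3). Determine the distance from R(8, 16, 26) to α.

KL = (0, -9, -12) and KM = (-4, 3, 0), so a normal is n = KL × KM = (36, 48, -36).
Then n·(8, 16, 26) - 252 = -132.
|n| = √(1296 + 2304 + 1296) = 12√34, so the distance is |-132|/(12√34) = 11√34/34.

11√34/34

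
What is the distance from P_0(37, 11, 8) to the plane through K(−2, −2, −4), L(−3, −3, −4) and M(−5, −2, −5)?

KL = (−1, −1, 0) and KM = (−3, 0, −1), so a normal is n = KL × KM = (1, −1, −3).
Then n·(37, 11, 8) − 12 = −10.
|n| = √(1 + 1 + 9) = √11, so the distance is |-10|/√11 = 10√11/11.

10/√11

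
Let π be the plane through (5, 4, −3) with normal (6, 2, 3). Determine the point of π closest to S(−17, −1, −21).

(7, 7, -9)

n = (6, 2, 3), |n|² = 49, and n·S − 29 = -196.
t = -196/49 = -4, so the foot is S − t·n = (−17, −1, −21) − (-4)·(6, 2, 3) = (7, 7, −9).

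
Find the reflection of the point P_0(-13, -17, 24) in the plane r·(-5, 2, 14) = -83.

(7, -25, -32)

n = (-5, 2, 14), |n|² = 225, n·P_0 − (-83) = 450, so t = 450/225 = 2.
Foot F = P_0 − 2·n = (-3, -21, -4); the reflection is 2F − P_0 = (7, -25, -32).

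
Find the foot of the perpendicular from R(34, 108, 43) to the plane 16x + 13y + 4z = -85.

(-46, 43, 23)

The perpendicular from R has direction n = (16, 13, 4): r = (34, 108, 43) + μ(16, 13, 4).
Substitute into the plane: n·(R + μn) = -85 gives 2120 + 441μ = -85, so μ = -5.
Foot = (34, 108, 43) + (-5)·(16, 13, 4) = (-46, 43, 23).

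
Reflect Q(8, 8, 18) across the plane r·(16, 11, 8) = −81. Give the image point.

(-24, -14, 2)

With n = (16, 11, 8), the signed offset is (n·Q − (-81))/|n|² = 441/441 = 1.
Q' = Q − 2t·n = (8, 8, 18) − 2·(16, 11, 8) = (−24, −14, 2).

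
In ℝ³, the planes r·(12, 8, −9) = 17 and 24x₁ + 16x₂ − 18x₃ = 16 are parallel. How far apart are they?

Divide the second equation by 2 to match normals: 12x₁ + 8x₂ − 9x₃ = 8.
Both planes have normal n = (12, 8, −9), |n| = 17. Any point on the first plane is at distance |8 − 17|/|n| = 9/17 from the second.

9/17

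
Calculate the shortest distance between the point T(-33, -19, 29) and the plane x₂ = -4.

15

Normal vector n = (0, 1, 0), and n·(-33, -19, 29) - (-4) = -15.
|n| = √(0 + 1 + 0) = 1, so the distance is |-15|/1 = 15.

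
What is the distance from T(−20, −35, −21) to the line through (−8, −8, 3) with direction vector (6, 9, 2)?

Direction vector d = (6, 9, 2).
AP = (−12, −27, −24); AP·d = -363, |AP|² = 1449, |d|² = 121.
distance² = |AP|² − (AP·d)²/|d|² = 1449 − 131769/121 = 360, so the distance is 6√10.

6√10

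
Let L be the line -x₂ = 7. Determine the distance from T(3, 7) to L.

14

The normal to the line is n = (0, -1) with |n| = 1.
|n·T − 7| = |-7 − 7| = 14, so the distance is 14/1 = 14.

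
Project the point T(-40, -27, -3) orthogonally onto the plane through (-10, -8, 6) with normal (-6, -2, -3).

(-10, -17, 12)

The perpendicular from T has direction n = (-6, -2, -3): r = (-40, -27, -3) + μ(-6, -2, -3).
Substitute into the plane: n·(T + μn) = 58 gives 303 + 49μ = 58, so μ = -5.
Foot = (-40, -27, -3) + (-5)·(-6, -2, -3) = (-10, -17, 12).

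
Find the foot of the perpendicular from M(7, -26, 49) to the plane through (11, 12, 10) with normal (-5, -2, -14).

(-3, -30, 21)

The perpendicular from M has direction n = (-5, -2, -14): r = (7, -26, 49) + λ(-5, -2, -14).
Substitute into the plane: n·(M + λn) = -219 gives -669 + 225λ = -219, so λ = 2.
Foot = (7, -26, 49) + 2·(-5, -2, -14) = (-3, -30, 21).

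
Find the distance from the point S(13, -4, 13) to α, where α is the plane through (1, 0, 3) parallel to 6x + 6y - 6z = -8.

Parallel planes share the normal n = (6, 6, -6); since (1, 0, 3) lies on the plane, its equation is 6x + 6y - 6z = -12.
d = |6·13 + 6·(-4) + (-6)·13 − (-12)| / √(36 + 36 + 36) = |-12| / (6√3) = 2√3/3.

2/√3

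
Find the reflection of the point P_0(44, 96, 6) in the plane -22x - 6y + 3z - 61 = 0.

n = (-22, -6, 3), |n|² = 529, n·P_0 − 61 = -1587, so t = -1587/529 = -3.
Foot F = P_0 − (-3)·n = (-22, 78, 15); the reflection is 2F − P_0 = (-88, 60, 24).

(-88, 60, 24)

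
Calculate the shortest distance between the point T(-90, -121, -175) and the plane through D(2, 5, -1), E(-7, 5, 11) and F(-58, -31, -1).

DE = (-9, 0, 12) and DF = (-60, -36, 0), so a normal is n = DE × DF = (432, -720, 324).
n = (432, -720, 324); n·P − (-3060) = -5400; |n| = 900; distance = 5400/900 = 6.

6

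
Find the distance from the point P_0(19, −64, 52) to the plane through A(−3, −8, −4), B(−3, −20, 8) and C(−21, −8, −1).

AB = (0, −12, 12) and AC = (−18, 0, 3), so a normal is n = AB × AC = (−36, −216, −216).
d = |(-36)·19 + (-216)·(-64) + (-216)·52 − 2700| / √(1296 + 46656 + 46656) = |-792| / (36√73) = 22/√73.

22√73/73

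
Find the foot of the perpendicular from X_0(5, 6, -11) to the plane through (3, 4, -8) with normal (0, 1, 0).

n = (0, 1, 0), |n|² = 1, and n·X_0 − 4 = 2.
t = 2/1 = 2, so the foot is X_0 − t·n = (5, 6, -11) − 2·(0, 1, 0) = (5, 4, -11).

(5, 4, -11)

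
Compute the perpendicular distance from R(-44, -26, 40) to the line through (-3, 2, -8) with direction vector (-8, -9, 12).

√145

Direction vector d = (-8, -9, 12).
AP = (-41, -28, 48); AP·d = 1156, |AP|² = 4769, |d|² = 289.
distance² = |AP|² − (AP·d)²/|d|² = 4769 − 1336336/289 = 145, so the distance is √145.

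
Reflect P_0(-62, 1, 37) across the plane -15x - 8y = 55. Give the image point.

(28, 49, 37)

n = (-15, -8, 0), |n|² = 289, n·P_0 − 55 = 867, so t = 867/289 = 3.
Foot F = P_0 − 3·n = (-17, 25, 37); the reflection is 2F − P_0 = (28, 49, 37).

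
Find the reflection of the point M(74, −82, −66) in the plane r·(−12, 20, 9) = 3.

(-46, 118, 24)

With n = (−12, 20, 9), the signed offset is (n·M − 3)/|n|² = -3125/625 = -5.
M' = M − 2t·n = (74, −82, −66) − (-10)·(−12, 20, 9) = (−46, 118, 24).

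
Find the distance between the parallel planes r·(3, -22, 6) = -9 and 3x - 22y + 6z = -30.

With common normal n = (3, -22, 6) (|n| = 23), the distance is |(-9) − (-30)|/|n| = 21/23.

21/23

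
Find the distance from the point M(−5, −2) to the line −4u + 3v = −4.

The normal to the line is n = (−4, 3) with |n| = 5.
|n·M − (-4)| = |14 − (-4)| = 18, so the distance is 18/5.

18/5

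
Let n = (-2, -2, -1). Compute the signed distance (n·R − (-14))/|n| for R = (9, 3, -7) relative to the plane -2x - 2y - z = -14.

n·R − (-14) = -3.
|n| = 3, so the signed distance is -3/3 = -1.

-1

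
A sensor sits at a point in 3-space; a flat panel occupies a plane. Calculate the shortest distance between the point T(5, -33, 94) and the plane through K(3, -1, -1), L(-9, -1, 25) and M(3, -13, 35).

20/23

KL = (-12, 0, 26) and KM = (0, -12, 36), so a normal is n = KL × KM = (312, 432, 144).
n = (312, 432, 144); n·P − 360 = 480; |n| = 552; distance = 480/552 = 20/23.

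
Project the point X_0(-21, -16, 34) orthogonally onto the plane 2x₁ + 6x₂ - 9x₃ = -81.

(-15, 2, 7)

n = (2, 6, -9), |n|² = 121, and n·X_0 − (-81) = -363.
t = -363/121 = -3, so the foot is X_0 − t·n = (-21, -16, 34) − (-3)·(2, 6, -9) = (-15, 2, 7).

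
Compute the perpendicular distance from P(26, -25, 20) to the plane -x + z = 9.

Normal vector n = (-1, 0, 1), and n·(26, -25, 20) - 9 = -15.
|n| = √(1 + 0 + 1) = √2, so the distance is |-15|/√2 = 15√2/2.

15/√2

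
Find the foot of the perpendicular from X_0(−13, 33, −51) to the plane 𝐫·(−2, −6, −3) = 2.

n = (−2, −6, −3), |n|² = 49, and n·X_0 − 2 = -21.
t = -21/49 = -3/7, so the foot is X_0 − t·n = (−13, 33, −51) − (-3/7)·(−2, −6, −3) = (−97/7, 213/7, −366/7).

(-97/7, 213/7, -366/7)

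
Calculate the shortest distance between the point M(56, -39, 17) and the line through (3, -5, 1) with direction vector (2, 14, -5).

Direction vector d = (2, 14, -5).
AP = (53, -34, 16), and AP × d = (-54, 297, 810).
|AP × d|² = 747225 and |d|² = 225, so the distance is √(747225/225) = √3321 = 9√41.

9√41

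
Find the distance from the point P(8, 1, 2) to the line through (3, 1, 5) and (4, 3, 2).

A direction vector is d = (1, 2, -3).
AP = (5, 0, -3); AP·d = 14, |AP|² = 34, |d|² = 14.
distance² = |AP|² − (AP·d)²/|d|² = 34 − 196/14 = 20, so the distance is 2√5.

2√5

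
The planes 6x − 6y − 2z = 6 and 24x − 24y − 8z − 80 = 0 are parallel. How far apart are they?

7/√19

Divide the second equation by 4 to match normals: 6x − 6y − 2z = 20.
Both planes have normal n = (6, −6, −2), |n| = 2√19. Any point on the first plane is at distance |20 − 6|/|n| = 14/(2√19) = 7√19/19 from the second.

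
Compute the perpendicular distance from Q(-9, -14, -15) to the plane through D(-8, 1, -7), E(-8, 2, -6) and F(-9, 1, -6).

2√3

DE = (0, 1, 1) and DF = (-1, 0, 1), so a normal is n = DE × DF = (1, -1, 1).
n = (1, -1, 1); n·P − (-16) = 6; |n| = √3; distance = 6/√3 = 2√3.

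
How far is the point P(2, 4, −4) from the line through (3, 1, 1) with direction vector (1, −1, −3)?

Direction vector d = (1, −1, −3).
AP = (−1, 3, −5); AP·d = 11, |AP|² = 35, |d|² = 11.
distance² = |AP|² − (AP·d)²/|d|² = 35 − 121/11 = 24, so the distance is 2√6.

2√6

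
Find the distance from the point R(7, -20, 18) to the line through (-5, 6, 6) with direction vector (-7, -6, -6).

2√241

Direction vector d = (-7, -6, -6).
AP = (12, -26, 12); AP·d = 0, |AP|² = 964, |d|² = 121.
distance² = |AP|² − (AP·d)²/|d|² = 964 − 0/121 = 964, so the distance is 2√241.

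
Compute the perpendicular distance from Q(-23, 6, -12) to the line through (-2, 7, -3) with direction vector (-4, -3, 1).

17

Direction vector d = (-4, -3, 1).
AP = (-21, -1, -9); AP·d = 78, |AP|² = 523, |d|² = 26.
distance² = |AP|² − (AP·d)²/|d|² = 523 − 6084/26 = 289, so the distance is 17.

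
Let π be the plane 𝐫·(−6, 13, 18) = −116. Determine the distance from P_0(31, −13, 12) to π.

1

Normal vector n = (−6, 13, 18), and n·(31, −13, 12) − (−116) = −23.
|n| = √(36 + 169 + 324) = 23, so the distance is |-23|/23 = 1.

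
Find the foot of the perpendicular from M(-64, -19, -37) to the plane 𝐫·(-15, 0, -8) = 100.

n = (-15, 0, -8), |n|² = 289, and n·M − 100 = 1156.
t = 1156/289 = 4, so the foot is M − t·n = (-64, -19, -37) − 4·(-15, 0, -8) = (-4, -19, -5).

(-4, -19, -5)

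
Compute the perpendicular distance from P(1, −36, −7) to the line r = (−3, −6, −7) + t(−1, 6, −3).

6√5

Direction vector d = (−1, 6, −3).
AP = (4, −30, 0), and AP × d = (90, 12, −6).
|AP × d|² = 8280 and |d|² = 46, so the distance is √(8280/46) = √180 = 6√5.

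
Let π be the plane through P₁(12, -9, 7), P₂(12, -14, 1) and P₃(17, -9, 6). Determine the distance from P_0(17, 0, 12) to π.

24/√62

P₁P₂ = (0, -5, -6) and P₁P₃ = (5, 0, -1), so a normal is n = P₁P₂ × P₁P₃ = (5, -30, 25).
d = |5·17 + (-30)·0 + 25·12 − 505| / √(25 + 900 + 625) = |-120| / (5√62) = 24/√62.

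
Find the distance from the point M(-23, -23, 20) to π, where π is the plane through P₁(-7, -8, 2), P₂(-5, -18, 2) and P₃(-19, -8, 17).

P₁P₂ = (2, -10, 0) and P₁P₃ = (-12, 0, 15), so a normal is n = P₁P₂ × P₁P₃ = (-150, -30, -120).
n = (-150, -30, -120); n·P − 1050 = 690; |n| = 30√42; distance = 690/(30√42) = 23/√42.

23√42/42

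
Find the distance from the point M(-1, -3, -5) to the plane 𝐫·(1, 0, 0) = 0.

1

d = |1·(-1) − 0| / √(1 + 0 + 0) = |-1| / 1 = 1.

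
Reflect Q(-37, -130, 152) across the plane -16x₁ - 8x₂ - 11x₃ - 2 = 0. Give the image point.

n = (-16, -8, -11), |n|² = 441, n·Q − 2 = -42, so t = -42/441 = -2/21.
Foot F = Q − (-2/21)·n = (-809/21, -2746/21, 3170/21); the reflection is 2F − Q = (-841/21, -2762/21, 3148/21).

(-841/21, -2762/21, 3148/21)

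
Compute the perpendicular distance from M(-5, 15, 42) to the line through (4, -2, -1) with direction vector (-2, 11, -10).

√1994

Direction vector d = (-2, 11, -10).
AP = (-9, 17, 43); AP·d = -225, |AP|² = 2219, |d|² = 225.
distance² = |AP|² − (AP·d)²/|d|² = 2219 − 50625/225 = 1994, so the distance is √1994.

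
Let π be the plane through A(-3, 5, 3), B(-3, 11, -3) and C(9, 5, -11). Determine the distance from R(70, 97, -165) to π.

AB = (0, 6, -6) and AC = (12, 0, -14), so a normal is n = AB × AC = (-84, -72, -72).
n = (-84, -72, -72); n·P − (-324) = -660; |n| = 132; distance = 660/132 = 5.

5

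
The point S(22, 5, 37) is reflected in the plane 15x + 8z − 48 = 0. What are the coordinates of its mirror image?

(-38, 5, 5)

With n = (15, 0, 8), the signed offset is (n·S − 48)/|n|² = 578/289 = 2.
S' = S − 2t·n = (22, 5, 37) − 4·(15, 0, 8) = (−38, 5, 5).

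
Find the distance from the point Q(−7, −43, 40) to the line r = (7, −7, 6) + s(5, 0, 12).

2√493

Direction vector d = (5, 0, 12).
AP = (−14, −36, 34); AP·d = 338, |AP|² = 2648, |d|² = 169.
distance² = |AP|² − (AP·d)²/|d|² = 2648 − 114244/169 = 1972, so the distance is 2√493.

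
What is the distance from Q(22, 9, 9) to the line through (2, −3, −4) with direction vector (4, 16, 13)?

4√17

Direction vector d = (4, 16, 13).
AP = (20, 12, 13); AP·d = 441, |AP|² = 713, |d|² = 441.
distance² = |AP|² − (AP·d)²/|d|² = 713 − 194481/441 = 272, so the distance is 4√17.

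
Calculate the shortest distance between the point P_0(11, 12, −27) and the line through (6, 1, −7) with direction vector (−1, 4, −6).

Direction vector d = (−1, 4, −6).
AP = (5, 11, −20); AP·d = 159, |AP|² = 546, |d|² = 53.
distance² = |AP|² − (AP·d)²/|d|² = 546 − 25281/53 = 69, so the distance is √69.

√69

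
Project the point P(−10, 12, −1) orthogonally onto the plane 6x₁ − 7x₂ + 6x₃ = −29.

(-4, 5, 5)

The perpendicular from P has direction n = (6, −7, 6): r = (−10, 12, −1) + λ(6, −7, 6).
Substitute into the plane: n·(P + λn) = -29 gives -150 + 121λ = -29, so λ = 1.
Foot = (−10, 12, −1) + 1·(6, −7, 6) = (−4, 5, 5).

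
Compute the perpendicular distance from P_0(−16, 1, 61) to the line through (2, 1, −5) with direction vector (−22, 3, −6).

Direction vector d = (−22, 3, −6).
AP = (−18, 0, 66), and AP × d = (−198, −1560, −54).
|AP × d|² = 2475720 and |d|² = 529, so the distance is √(2475720/529) = √4680 = 6√130.

6√130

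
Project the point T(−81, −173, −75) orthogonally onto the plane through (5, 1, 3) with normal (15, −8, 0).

(-1467/17, -2893/17, -75)

The perpendicular from T has direction n = (15, −8, 0): r = (−81, −173, −75) + μ(15, −8, 0).
Substitute into the plane: n·(T + μn) = 67 gives 169 + 289μ = 67, so μ = -6/17.
Foot = (−81, −173, −75) + (-6/17)·(15, −8, 0) = (−1467/17, −2893/17, −75).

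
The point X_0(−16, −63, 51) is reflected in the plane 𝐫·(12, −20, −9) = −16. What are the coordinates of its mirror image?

With n = (12, −20, −9), the signed offset is (n·X_0 − (-16))/|n|² = 625/625 = 1.
X_0' = X_0 − 2t·n = (−16, −63, 51) − 2·(12, −20, −9) = (−40, −23, 69).

(-40, -23, 69)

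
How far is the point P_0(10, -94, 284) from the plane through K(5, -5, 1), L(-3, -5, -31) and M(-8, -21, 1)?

5

KL = (-8, 0, -32) and KM = (-13, -16, 0), so a normal is n = KL × KM = (-512, 416, 128).
Then n·(10, -94, 284) - (-4512) = -3360.
|n| = √(262144 + 173056 + 16384) = 672, so the distance is |-3360|/672 = 5.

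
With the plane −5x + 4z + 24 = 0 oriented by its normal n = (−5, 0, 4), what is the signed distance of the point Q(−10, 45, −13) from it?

22/√41

n·Q − (-24) = 22.
|n| = √41, so the signed distance is 22/√41.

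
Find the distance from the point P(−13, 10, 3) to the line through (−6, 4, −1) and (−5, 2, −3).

A direction vector is d = (1, −2, −2).
AP = (−7, 6, 4); AP·d = -27, |AP|² = 101, |d|² = 9.
distance² = |AP|² − (AP·d)²/|d|² = 101 − 729/9 = 20, so the distance is 2√5.

2√5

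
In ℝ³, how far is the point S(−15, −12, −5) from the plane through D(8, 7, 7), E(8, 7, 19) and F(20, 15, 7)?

11√13/13

DE = (0, 0, 12) and DF = (12, 8, 0), so a normal is n = DE × DF = (−96, 144, 0).
Then n·(−15, −12, −5) − 240 = −528.
|n| = √(9216 + 20736 + 0) = 48√13, so the distance is |-528|/(48√13) = 11√13/13.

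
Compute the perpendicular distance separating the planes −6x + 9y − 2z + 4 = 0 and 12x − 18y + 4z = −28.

18/11

Divide the second equation by -2 to match normals: −6x + 9y − 2z = 14.
Both planes have normal n = (−6, 9, −2), |n| = 11. Any point on the first plane is at distance |14 − (-4)|/|n| = 18/11 from the second.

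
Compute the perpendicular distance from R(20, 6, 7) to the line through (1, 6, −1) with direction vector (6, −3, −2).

Direction vector d = (6, −3, −2).
AP = (19, 0, 8), and AP × d = (24, 86, −57).
|AP × d|² = 11221 and |d|² = 49, so the distance is √(11221/49) = √229.

√229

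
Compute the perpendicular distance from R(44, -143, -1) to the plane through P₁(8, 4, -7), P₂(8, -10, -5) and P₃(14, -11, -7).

2

P₁P₂ = (0, -14, 2) and P₁P₃ = (6, -15, 0), so a normal is n = P₁P₂ × P₁P₃ = (30, 12, 84).
Then n·(44, -143, -1) - (-300) = -180.
|n| = √(900 + 144 + 7056) = 90, so the distance is |-180|/90 = 2.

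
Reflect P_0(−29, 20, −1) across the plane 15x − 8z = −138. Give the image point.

(1, 20, -17)

With n = (15, 0, −8), the signed offset is (n·P_0 − (-138))/|n|² = -289/289 = -1.
P_0' = P_0 − 2t·n = (−29, 20, −1) − (-2)·(15, 0, −8) = (1, 20, −17).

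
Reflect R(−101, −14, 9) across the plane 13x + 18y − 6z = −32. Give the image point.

With n = (13, 18, −6), the signed offset is (n·R − (-32))/|n|² = -1587/529 = -3.
R' = R − 2t·n = (−101, −14, 9) − (-6)·(13, 18, −6) = (−23, 94, −27).

(-23, 94, -27)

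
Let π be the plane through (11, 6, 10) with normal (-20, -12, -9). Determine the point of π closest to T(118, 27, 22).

(38, -21, -14)

n = (-20, -12, -9), |n|² = 625, and n·T − (-382) = -2500.
t = -2500/625 = -4, so the foot is T − t·n = (118, 27, 22) − (-4)·(-20, -12, -9) = (38, -21, -14).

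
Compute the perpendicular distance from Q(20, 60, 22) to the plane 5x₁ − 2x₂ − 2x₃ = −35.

Normal vector n = (5, −2, −2), and n·(20, 60, 22) − (−35) = −29.
|n| = √(25 + 4 + 4) = √33, so the distance is |-29|/√33 = 29/√33.

29√33/33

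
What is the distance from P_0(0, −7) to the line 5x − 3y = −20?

41/√34

The normal to the line is n = (5, −3) with |n| = √34.
|n·P_0 − (-20)| = |21 − (-20)| = 41, so the distance is 41/√34 = 41√34/34.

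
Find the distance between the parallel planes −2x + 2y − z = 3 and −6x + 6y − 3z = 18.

Divide the second equation by 3 to match normals: −2x + 2y − z = 6.
With common normal n = (−2, 2, −1) (|n| = 3), the distance is |3 − 6|/|n| = 3/3 = 1.

1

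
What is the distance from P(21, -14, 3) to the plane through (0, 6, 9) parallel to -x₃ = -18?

Parallel planes share the normal n = (0, 0, -1); since (0, 6, 9) lies on the plane, its equation is -x₃ = -9.
d = |(-1)·3 − (-9)| / √(0 + 0 + 1) = |6| / 1 = 6.

6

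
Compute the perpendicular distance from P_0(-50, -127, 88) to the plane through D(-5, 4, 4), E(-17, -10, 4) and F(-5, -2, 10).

DE = (-12, -14, 0) and DF = (0, -6, 6), so a normal is n = DE × DF = (-84, 72, 72).
n = (-84, 72, 72); n·P − 996 = 396; |n| = 132; distance = 396/132 = 3.

3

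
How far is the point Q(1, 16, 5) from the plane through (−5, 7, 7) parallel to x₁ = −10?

Parallel planes share the normal n = (1, 0, 0); since (−5, 7, 7) lies on the plane, its equation is x₁ = -5.
Then n·(1, 16, 5) − (−5) = 6.
|n| = √(1 + 0 + 0) = 1, so the distance is |6|/1 = 6.

6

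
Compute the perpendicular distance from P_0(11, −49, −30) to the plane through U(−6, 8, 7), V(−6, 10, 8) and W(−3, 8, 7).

UV = (0, 2, 1) and UW = (3, 0, 0), so a normal is n = UV × UW = (0, 3, −6).
d = |3·(-49) + (-6)·(-30) − (-18)| / √(0 + 9 + 36) = |51| / (3√5) = 17√5/5.

17√5/5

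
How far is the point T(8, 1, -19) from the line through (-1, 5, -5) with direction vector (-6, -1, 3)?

√109

Direction vector d = (-6, -1, 3).
AP = (9, -4, -14), and AP × d = (-26, 57, -33).
|AP × d|² = 5014 and |d|² = 46, so the distance is √(5014/46) = √109.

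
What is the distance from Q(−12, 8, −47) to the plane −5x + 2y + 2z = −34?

n = (−5, 2, 2); n·P − (-34) = 16; |n| = √33; distance = 16/√33.

16/√33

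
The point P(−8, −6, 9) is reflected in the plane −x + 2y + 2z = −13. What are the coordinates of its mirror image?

(-2, -18, -3)

With n = (−1, 2, 2), the signed offset is (n·P − (-13))/|n|² = 27/9 = 3.
P' = P − 2t·n = (−8, −6, 9) − 6·(−1, 2, 2) = (−2, −18, −3).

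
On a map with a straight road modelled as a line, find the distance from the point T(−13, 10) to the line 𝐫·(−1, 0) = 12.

The normal to the line is n = (−1, 0) with |n| = 1.
|n·T − 12| = |13 − 12| = 1, so the distance is 1/1 = 1.

1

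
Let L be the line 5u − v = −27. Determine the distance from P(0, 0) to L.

27√26/26

d = |5·0 + (-1)·0 − (-27)| / √(25 + 1) = |27|/√26 = 27√26/26.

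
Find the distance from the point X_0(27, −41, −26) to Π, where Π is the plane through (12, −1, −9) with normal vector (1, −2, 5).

The plane has equation n·(r − (12, −1, −9)) = 0, i.e. n·r = -31.
Then n·(27, −41, −26) − (−31) = 10.
|n| = √(1 + 4 + 25) = √30, so the distance is |10|/√30 = 10/√30.

√30/3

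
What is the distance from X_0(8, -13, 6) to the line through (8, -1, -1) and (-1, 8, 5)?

3√19

A direction vector is d = (-9, 9, 6).
AP = (0, -12, 7); AP·d = -66, |AP|² = 193, |d|² = 198.
distance² = |AP|² − (AP·d)²/|d|² = 193 − 4356/198 = 171, so the distance is 3√19.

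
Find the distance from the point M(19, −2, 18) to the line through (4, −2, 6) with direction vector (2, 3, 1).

9√3

Direction vector d = (2, 3, 1).
AP = (15, 0, 12); AP·d = 42, |AP|² = 369, |d|² = 14.
distance² = |AP|² − (AP·d)²/|d|² = 369 − 1764/14 = 243, so the distance is 9√3.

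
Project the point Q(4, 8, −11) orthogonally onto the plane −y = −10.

(4, 10, -11)

The perpendicular from Q has direction n = (0, −1, 0): r = (4, 8, −11) + λ(0, −1, 0).
Substitute into the plane: n·(Q + λn) = -10 gives -8 + 1λ = -10, so λ = -2.
Foot = (4, 8, −11) + (-2)·(0, −1, 0) = (4, 10, −11).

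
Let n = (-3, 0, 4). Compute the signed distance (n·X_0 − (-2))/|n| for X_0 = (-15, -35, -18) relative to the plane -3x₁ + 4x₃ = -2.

n·X_0 − (-2) = -25.
|n| = 5, so the signed distance is -25/5 = -5.

-5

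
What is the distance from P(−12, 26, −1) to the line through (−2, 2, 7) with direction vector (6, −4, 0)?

Direction vector d = (6, −4, 0).
AP = (−10, 24, −8); AP·d = -156, |AP|² = 740, |d|² = 52.
distance² = |AP|² − (AP·d)²/|d|² = 740 − 24336/52 = 272, so the distance is 4√17.

4√17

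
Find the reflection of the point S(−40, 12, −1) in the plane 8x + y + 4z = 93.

n = (8, 1, 4), |n|² = 81, n·S − 93 = -405, so t = -405/81 = -5.
Foot F = S − (-5)·n = (0, 17, 19); the reflection is 2F − S = (40, 22, 39).

(40, 22, 39)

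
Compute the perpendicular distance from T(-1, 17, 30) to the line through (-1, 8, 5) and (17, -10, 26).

3√65

A direction vector is d = (18, -18, 21).
AP = (0, 9, 25), and AP × d = (639, 450, -162).
|AP × d|² = 637065 and |d|² = 1089, so the distance is √(637065/1089) = √585 = 3√65.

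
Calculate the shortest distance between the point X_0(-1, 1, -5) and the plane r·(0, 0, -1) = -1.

6

d = |(-1)·(-5) − (-1)| / √(0 + 0 + 1) = |6| / 1 = 6.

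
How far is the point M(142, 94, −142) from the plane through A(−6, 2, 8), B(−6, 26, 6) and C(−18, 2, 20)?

AB = (0, 24, −2) and AC = (−12, 0, 12), so a normal is n = AB × AC = (288, 24, 288).
Then n·(142, 94, −142) − 624 = 1632.
|n| = √(82944 + 576 + 82944) = 408, so the distance is |1632|/408 = 4.

4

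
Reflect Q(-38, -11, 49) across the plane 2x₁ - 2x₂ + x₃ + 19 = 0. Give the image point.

(-398/9, -43/9, 413/9)

n = (2, -2, 1), |n|² = 9, n·Q − (-19) = 14, so t = 14/9.
Foot F = Q − (14/9)·n = (-370/9, -71/9, 427/9); the reflection is 2F − Q = (-398/9, -43/9, 413/9).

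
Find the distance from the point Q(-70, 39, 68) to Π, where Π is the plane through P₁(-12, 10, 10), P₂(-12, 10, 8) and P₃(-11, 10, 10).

P₁P₂ = (0, 0, -2) and P₁P₃ = (1, 0, 0), so a normal is n = P₁P₂ × P₁P₃ = (0, -2, 0).
Then n·(-70, 39, 68) - (-20) = -58.
|n| = √(0 + 4 + 0) = 2, so the distance is |-58|/2 = 29.

29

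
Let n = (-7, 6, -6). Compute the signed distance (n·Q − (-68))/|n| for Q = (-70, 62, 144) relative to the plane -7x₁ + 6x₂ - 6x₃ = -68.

n·Q − (-68) = 66.
|n| = 11, so the signed distance is 66/11 = 6.

6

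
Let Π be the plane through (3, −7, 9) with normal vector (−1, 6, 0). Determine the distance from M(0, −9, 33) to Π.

9√37/37

The plane has equation n·(r − (3, −7, 9)) = 0, i.e. n·r = -45.
Then n·(0, −9, 33) − (−45) = −9.
|n| = √(1 + 36 + 0) = √37, so the distance is |-9|/√37 = 9/√37.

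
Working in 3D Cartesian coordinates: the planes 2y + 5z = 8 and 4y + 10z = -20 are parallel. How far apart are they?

Divide the second equation by 2 to match normals: 2y + 5z = -10.
With common normal n = (0, 2, 5) (|n| = √29), the distance is |8 − (-10)|/|n| = 18/√29.

18√29/29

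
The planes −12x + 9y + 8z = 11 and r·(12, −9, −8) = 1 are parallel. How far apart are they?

Divide the second equation by -1 to match normals: −12x + 9y + 8z = -1.
Both planes have normal n = (−12, 9, 8), |n| = 17. Any point on the first plane is at distance |(-1) − 11|/|n| = 12/17 from the second.

12/17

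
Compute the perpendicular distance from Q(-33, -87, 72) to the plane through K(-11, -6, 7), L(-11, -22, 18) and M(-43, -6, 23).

KL = (0, -16, 11) and KM = (-32, 0, 16), so a normal is n = KL × KM = (-256, -352, -512).
Then n·(-33, -87, 72) - 1344 = 864.
|n| = √(65536 + 123904 + 262144) = 672, so the distance is |864|/672 = 9/7.

9/7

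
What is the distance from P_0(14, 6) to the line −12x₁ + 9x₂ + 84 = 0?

2

d = |(-12)·14 + 9·6 − (-84)| / √(144 + 81) = |-30|/15 = 2.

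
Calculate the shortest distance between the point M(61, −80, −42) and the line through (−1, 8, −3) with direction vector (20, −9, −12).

Direction vector d = (20, −9, −12).
AP = (62, −88, −39); AP·d = 2500, |AP|² = 13109, |d|² = 625.
distance² = |AP|² − (AP·d)²/|d|² = 13109 − 6250000/625 = 3109, so the distance is √3109.

√3109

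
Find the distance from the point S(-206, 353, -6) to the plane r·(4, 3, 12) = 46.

9

n = (4, 3, 12); n·P − 46 = 117; |n| = 13; distance = 117/13 = 9.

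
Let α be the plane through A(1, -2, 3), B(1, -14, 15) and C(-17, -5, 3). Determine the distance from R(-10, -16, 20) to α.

29√73/73

AB = (0, -12, 12) and AC = (-18, -3, 0), so a normal is n = AB × AC = (36, -216, -216).
n = (36, -216, -216); n·P − (-180) = -1044; |n| = 36√73; distance = 1044/(36√73) = 29√73/73.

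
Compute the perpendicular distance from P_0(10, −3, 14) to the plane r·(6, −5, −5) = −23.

n = (6, −5, −5); n·P − (-23) = 28; |n| = √86; distance = 28/√86 = 14√86/43.

28/√86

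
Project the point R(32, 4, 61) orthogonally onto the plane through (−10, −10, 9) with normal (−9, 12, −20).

(14, 28, 21)

The perpendicular from R has direction n = (−9, 12, −20): r = (32, 4, 61) + μ(−9, 12, −20).
Substitute into the plane: n·(R + μn) = -210 gives -1460 + 625μ = -210, so μ = 2.
Foot = (32, 4, 61) + 2·(−9, 12, −20) = (14, 28, 21).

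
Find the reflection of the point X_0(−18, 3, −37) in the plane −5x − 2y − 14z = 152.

With n = (−5, −2, −14), the signed offset is (n·X_0 − 152)/|n|² = 450/225 = 2.
X_0' = X_0 − 2t·n = (−18, 3, −37) − 4·(−5, −2, −14) = (2, 11, 19).

(2, 11, 19)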